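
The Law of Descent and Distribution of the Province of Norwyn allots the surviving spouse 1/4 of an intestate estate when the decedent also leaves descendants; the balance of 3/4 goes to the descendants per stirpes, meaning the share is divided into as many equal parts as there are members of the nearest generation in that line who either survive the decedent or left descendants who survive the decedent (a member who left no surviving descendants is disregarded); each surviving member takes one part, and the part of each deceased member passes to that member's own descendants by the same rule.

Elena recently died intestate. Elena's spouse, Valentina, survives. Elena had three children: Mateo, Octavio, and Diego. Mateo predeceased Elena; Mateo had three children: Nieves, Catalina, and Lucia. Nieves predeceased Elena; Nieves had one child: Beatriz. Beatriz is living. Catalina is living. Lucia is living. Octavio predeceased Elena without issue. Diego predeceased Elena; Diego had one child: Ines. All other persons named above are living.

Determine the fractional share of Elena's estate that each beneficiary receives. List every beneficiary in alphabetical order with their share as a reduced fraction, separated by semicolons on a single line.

Beatriz 1/8; Catalina 1/8; Ines 3/8; Lucia 1/8; Valentina 1/4

Valentina, as surviving spouse, takes 1/4.
The remaining 3/4 passes to Elena's descendants per stirpes.
Octavio left no surviving issue, so that branch lapses and is disregarded.
The 3/4 is divided into 2 equal shares of 3/8 among Mateo, Diego.
Mateo predeceased; the 3/8 allotted to Mateo's branch passes to Mateo's issue by representation.
The 3/8 is divided into 3 equal shares of 1/8 among Nieves, Catalina, Lucia.
Nieves predeceased; the 1/8 allotted to Nieves's branch passes to Nieves's issue by representation.
Beatriz is the sole taker at this level and receives the full 1/8.
Catalina is living and takes 1/8.
Lucia is living and takes 1/8.
Diego predeceased; the 3/8 allotted to Diego's branch passes to Diego's issue by representation.
Ines is the sole taker at this level and receives the full 3/8.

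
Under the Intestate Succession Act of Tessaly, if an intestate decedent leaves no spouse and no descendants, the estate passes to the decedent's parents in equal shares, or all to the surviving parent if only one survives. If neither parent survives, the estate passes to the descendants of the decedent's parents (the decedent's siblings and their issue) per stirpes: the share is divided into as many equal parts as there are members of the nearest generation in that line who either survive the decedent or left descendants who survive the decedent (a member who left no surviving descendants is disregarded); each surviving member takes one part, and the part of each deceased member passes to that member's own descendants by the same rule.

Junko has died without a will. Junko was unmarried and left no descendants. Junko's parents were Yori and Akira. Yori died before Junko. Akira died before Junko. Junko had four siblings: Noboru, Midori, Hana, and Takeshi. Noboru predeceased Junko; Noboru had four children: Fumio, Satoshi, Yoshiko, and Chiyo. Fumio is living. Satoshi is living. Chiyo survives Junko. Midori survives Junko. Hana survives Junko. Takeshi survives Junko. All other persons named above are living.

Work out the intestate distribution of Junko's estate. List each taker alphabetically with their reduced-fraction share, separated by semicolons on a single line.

Neither parent survives and there are no descendants, so the estate passes to Junko's siblings and their issue per stirpes.
The estate is divided into 4 equal shares of 1/4 among Noboru, Midori, Hana, Takeshi.
Noboru predeceased; the 1/4 allotted to Noboru's branch passes to Noboru's issue by representation.
The 1/4 is divided into 4 equal shares of 1/16 among Fumio, Satoshi, Yoshiko, Chiyo.
Fumio is living and takes 1/16.
Satoshi is living and takes 1/16.
Yoshiko is living and takes 1/16.
Chiyo is living and takes 1/16.
Midori is living and takes 1/4.
Hana is living and takes 1/4.
Takeshi is living and takes 1/4.

Chiyo 1/16; Fumio 1/16; Hana 1/4; Midori 1/4; Satoshi 1/16; Takeshi 1/4; Yoshiko 1/16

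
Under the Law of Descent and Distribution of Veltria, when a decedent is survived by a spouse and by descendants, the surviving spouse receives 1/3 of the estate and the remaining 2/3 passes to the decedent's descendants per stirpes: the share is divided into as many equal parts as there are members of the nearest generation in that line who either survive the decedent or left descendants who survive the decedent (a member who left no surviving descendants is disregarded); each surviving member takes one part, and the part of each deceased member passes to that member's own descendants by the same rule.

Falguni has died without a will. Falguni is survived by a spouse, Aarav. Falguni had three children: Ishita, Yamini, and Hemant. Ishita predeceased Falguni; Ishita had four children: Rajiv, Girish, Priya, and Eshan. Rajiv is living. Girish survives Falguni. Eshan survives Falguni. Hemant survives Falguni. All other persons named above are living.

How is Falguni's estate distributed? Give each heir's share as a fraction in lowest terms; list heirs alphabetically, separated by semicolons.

Aarav 1/3; Eshan 1/18; Girish 1/18; Hemant 2/9; Priya 1/18; Rajiv 1/18; Yamini 2/9

Aarav, as surviving spouse, takes 1/3.
The remaining 2/3 passes to Falguni's descendants per stirpes.
The 2/3 is divided into 3 equal shares of 2/9 among Ishita, Yamini, Hemant.
Ishita predeceased; the 2/9 allotted to Ishita's branch passes to Ishita's issue by representation.
The 2/9 is divided into 4 equal shares of 1/18 among Rajiv, Girish, Priya, Eshan.
Rajiv is living and takes 1/18.
Girish is living and takes 1/18.
Priya is living and takes 1/18.
Eshan is living and takes 1/18.
Yamini is living and takes 2/9.
Hemant is living and takes 2/9.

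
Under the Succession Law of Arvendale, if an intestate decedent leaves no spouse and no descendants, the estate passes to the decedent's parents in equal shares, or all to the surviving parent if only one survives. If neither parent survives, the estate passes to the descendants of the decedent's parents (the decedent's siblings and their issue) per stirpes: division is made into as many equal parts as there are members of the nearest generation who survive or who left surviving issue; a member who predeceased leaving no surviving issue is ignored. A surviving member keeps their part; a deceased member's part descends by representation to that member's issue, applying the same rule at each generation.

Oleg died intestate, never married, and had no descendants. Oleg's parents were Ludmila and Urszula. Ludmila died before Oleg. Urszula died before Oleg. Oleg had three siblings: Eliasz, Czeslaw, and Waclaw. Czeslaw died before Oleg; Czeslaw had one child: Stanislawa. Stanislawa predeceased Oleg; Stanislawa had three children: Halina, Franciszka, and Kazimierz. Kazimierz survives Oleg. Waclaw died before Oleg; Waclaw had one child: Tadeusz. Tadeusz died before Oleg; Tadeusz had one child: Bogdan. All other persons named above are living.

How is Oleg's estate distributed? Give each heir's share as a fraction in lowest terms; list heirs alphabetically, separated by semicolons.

Neither parent survives and there are no descendants, so the estate passes to Oleg's siblings and their issue per stirpes.
The estate is divided into 3 equal shares of 1/3 among Eliasz, Czeslaw, Waclaw.
Eliasz is living and takes 1/3.
Czeslaw predeceased; the 1/3 allotted to Czeslaw's branch passes to Czeslaw's issue by representation.
Stanislawa's line is the sole branch at this level, so the full 1/3 passes to Stanislawa's issue by representation.
The 1/3 is divided into 3 equal shares of 1/9 among Halina, Franciszka, Kazimierz.
Halina is living and takes 1/9.
Franciszka is living and takes 1/9.
Kazimierz is living and takes 1/9.
Waclaw predeceased; the 1/3 allotted to Waclaw's branch passes to Waclaw's issue by representation.
Tadeusz's line is the sole branch at this level, so the full 1/3 passes to Tadeusz's issue by representation.
Bogdan is the sole taker at this level and receives the full 1/3.

Bogdan 1/3; Eliasz 1/3; Franciszka 1/9; Halina 1/9; Kazimierz 1/9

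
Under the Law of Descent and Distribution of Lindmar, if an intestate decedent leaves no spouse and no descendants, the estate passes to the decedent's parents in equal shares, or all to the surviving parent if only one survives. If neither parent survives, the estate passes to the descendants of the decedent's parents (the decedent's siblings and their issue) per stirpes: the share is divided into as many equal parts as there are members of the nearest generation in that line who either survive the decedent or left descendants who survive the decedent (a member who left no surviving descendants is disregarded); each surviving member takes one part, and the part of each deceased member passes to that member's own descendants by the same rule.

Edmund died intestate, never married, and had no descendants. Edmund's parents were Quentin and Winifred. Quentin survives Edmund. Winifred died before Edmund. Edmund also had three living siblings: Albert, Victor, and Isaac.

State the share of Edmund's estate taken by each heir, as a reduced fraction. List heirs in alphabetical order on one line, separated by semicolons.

Only one parent, Quentin, survives, so Quentin takes the entire estate. The siblings take nothing because a surviving parent has priority.

Quentin 1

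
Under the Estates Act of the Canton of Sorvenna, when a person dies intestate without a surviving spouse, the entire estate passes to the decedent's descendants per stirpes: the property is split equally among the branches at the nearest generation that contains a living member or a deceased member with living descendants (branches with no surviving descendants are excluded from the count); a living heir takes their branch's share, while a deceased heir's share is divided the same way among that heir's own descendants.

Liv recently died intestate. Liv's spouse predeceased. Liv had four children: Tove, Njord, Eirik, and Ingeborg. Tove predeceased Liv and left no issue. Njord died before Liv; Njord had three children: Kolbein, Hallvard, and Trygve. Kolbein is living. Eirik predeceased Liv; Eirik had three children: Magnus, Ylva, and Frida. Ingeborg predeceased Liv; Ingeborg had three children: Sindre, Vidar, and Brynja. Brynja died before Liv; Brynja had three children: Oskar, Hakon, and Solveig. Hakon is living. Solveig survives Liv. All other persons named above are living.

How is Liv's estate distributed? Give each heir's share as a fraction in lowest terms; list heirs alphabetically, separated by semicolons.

There is no surviving spouse, so the entire estate passes to Liv's descendants per stirpes.
Tove left no surviving issue, so that branch lapses and is disregarded.
The estate is divided into 3 equal shares of 1/3 among Njord, Eirik, Ingeborg.
Njord predeceased; the 1/3 allotted to Njord's branch passes to Njord's issue by representation.
The 1/3 is divided into 3 equal shares of 1/9 among Kolbein, Hallvard, Trygve.
Kolbein is living and takes 1/9.
Hallvard is living and takes 1/9.
Trygve is living and takes 1/9.
Eirik predeceased; the 1/3 allotted to Eirik's branch passes to Eirik's issue by representation.
The 1/3 is divided into 3 equal shares of 1/9 among Magnus, Ylva, Frida.
Magnus is living and takes 1/9.
Ylva is living and takes 1/9.
Frida is living and takes 1/9.
Ingeborg predeceased; the 1/3 allotted to Ingeborg's branch passes to Ingeborg's issue by representation.
The 1/3 is divided into 3 equal shares of 1/9 among Sindre, Vidar, Brynja.
Sindre is living and takes 1/9.
Vidar is living and takes 1/9.
Brynja predeceased; the 1/9 allotted to Brynja's branch passes to Brynja's issue by representation.
The 1/9 is divided into 3 equal shares of 1/27 among Oskar, Hakon, Solveig.
Oskar is living and takes 1/27.
Hakon is living and takes 1/27.
Solveig is living and takes 1/27.

Frida 1/9; Hakon 1/27; Hallvard 1/9; Kolbein 1/9; Magnus 1/9; Oskar 1/27; Sindre 1/9; Solveig 1/27; Trygve 1/9; Vidar 1/9; Ylva 1/9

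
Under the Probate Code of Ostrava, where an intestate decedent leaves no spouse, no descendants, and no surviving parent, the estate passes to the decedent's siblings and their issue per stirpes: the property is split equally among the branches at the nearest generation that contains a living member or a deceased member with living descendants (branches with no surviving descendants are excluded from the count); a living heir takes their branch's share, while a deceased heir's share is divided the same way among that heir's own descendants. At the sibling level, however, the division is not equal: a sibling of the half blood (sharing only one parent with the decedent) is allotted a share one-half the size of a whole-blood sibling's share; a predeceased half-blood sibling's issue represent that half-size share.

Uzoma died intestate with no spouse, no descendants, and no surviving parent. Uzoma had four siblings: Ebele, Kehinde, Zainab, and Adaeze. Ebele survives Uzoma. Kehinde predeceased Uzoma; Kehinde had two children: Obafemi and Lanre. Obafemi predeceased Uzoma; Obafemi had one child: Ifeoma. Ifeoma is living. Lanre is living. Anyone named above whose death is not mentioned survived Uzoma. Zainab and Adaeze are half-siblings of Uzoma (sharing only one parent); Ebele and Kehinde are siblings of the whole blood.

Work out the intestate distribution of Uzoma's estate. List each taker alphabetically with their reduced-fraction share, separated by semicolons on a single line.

No spouse, descendants, or parent survives, so the estate passes to Uzoma's siblings per stirpes.
Half-blood siblings count for one-half the weight of whole-blood siblings at the initial division.
Dividing 1 in proportion to weights (total weight 3): Ebele (weight 1) → 1/3; Kehinde (weight 1) → 1/3; Zainab (weight 1/2) → 1/6; Adaeze (weight 1/2) → 1/6.
Ebele is living and takes 1/3.
Kehinde predeceased; the 1/3 allotted to Kehinde's branch passes to Kehinde's issue by representation.
The 1/3 is divided into 2 equal shares of 1/6 among Obafemi, Lanre.
Obafemi predeceased; the 1/6 allotted to Obafemi's branch passes to Obafemi's issue by representation.
Ifeoma is the sole taker at this level and receives the full 1/6.
Lanre is living and takes 1/6.
Zainab is living and takes 1/6.
Adaeze is living and takes 1/6.

Adaeze 1/6; Ebele 1/3; Ifeoma 1/6; Lanre 1/6; Zainab 1/6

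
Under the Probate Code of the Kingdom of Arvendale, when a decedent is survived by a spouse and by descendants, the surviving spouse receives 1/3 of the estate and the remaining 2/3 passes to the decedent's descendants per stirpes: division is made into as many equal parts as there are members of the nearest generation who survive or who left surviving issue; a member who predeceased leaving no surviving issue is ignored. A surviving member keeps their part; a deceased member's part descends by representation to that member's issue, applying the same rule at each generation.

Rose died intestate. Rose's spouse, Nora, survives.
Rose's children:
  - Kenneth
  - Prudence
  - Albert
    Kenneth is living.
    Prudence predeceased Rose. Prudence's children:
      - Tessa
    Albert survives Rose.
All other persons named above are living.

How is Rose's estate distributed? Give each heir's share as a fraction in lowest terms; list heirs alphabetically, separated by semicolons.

Albert 2/9; Kenneth 2/9; Nora 1/3; Tessa 2/9

Nora, as surviving spouse, takes 1/3.
The remaining 2/3 passes to Rose's descendants per stirpes.
The 2/3 is divided into 3 equal shares of 2/9 among Kenneth, Prudence, Albert.
Kenneth is living and takes 2/9.
Prudence predeceased; the 2/9 allotted to Prudence's branch passes to Prudence's issue by representation.
Tessa is the sole taker at this level and receives the full 2/9.
Albert is living and takes 2/9.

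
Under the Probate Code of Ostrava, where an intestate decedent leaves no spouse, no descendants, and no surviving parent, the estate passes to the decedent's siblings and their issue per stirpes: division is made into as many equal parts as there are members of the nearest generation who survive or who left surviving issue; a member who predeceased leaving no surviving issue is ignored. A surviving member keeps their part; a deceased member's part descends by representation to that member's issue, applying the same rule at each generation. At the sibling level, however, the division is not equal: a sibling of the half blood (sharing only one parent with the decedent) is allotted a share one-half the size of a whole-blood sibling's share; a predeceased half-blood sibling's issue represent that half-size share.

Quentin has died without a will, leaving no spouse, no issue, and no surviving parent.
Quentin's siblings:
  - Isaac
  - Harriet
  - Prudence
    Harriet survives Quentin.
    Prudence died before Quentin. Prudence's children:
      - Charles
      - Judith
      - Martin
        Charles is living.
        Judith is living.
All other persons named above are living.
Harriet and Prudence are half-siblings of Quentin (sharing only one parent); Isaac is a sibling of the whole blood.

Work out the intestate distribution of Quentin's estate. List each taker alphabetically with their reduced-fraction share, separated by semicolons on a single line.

Charles 1/12; Harriet 1/4; Isaac 1/2; Judith 1/12; Martin 1/12

No spouse, descendants, or parent survives, so the estate passes to Quentin's siblings per stirpes.
Half-blood siblings count for one-half the weight of whole-blood siblings at the initial division.
Dividing 1 in proportion to weights (total weight 2): Isaac (weight 1) → 1/2; Harriet (weight 1/2) → 1/4; Prudence (weight 1/2) → 1/4.
Isaac is living and takes 1/2.
Harriet is living and takes 1/4.
Prudence predeceased; the 1/4 allotted to Prudence's branch passes to Prudence's issue by representation.
The 1/4 is divided into 3 equal shares of 1/12 among Charles, Judith, Martin.
Charles is living and takes 1/12.
Judith is living and takes 1/12.
Martin is living and takes 1/12.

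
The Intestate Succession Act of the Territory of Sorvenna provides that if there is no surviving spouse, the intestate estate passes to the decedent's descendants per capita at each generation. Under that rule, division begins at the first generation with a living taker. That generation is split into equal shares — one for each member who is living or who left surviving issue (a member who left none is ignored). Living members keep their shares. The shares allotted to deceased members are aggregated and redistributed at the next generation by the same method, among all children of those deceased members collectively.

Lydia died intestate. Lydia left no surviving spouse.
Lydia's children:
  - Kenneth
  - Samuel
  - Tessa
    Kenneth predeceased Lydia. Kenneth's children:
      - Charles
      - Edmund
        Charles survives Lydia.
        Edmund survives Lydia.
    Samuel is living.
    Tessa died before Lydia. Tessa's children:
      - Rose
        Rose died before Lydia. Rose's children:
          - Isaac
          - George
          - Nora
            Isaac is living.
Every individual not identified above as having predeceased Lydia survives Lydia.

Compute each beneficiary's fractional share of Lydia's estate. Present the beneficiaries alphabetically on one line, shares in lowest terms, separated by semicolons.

There is no surviving spouse, so the entire estate passes to Lydia's descendants per capita at each generation.
At generation 1 (Kenneth, Samuel, Tessa) there are 3 shares of (1)/3 = 1/3 each.
Living: Samuel — each takes 1/3.
Deceased: Kenneth and Tessa. Their combined 2/3 is pooled and carried to generation 2.
At generation 2 (Charles, Edmund, Rose) there are 3 shares of (2/3)/3 = 2/9 each.
Living: Charles and Edmund — each takes 2/9.
Deceased: Rose. That 2/9 share is carried to generation 3.
At generation 3 (Isaac, George, Nora) there are 3 shares of (2/9)/3 = 2/27 each.
Living: Isaac, George, and Nora — each takes 2/27.

Charles 2/9; Edmund 2/9; George 2/27; Isaac 2/27; Nora 2/27; Samuel 1/3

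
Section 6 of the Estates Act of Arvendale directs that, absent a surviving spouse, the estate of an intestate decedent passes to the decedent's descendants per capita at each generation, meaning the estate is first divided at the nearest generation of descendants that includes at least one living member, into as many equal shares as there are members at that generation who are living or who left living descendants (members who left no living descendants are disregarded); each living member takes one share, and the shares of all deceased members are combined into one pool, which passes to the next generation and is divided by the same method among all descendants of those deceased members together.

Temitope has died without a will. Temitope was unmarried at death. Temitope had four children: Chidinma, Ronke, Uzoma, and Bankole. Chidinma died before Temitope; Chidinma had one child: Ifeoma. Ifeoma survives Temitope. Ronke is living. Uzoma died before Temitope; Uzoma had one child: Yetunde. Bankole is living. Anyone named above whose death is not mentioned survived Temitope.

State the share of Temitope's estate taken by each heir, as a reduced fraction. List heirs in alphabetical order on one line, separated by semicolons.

Bankole 1/4; Ifeoma 1/4; Ronke 1/4; Yetunde 1/4

There is no surviving spouse, so the entire estate passes to Temitope's descendants per capita at each generation.
At generation 1 (Chidinma, Ronke, Uzoma, Bankole) there are 4 shares of (1)/4 = 1/4 each.
Living: Ronke and Bankole — each takes 1/4.
Deceased: Chidinma and Uzoma. Their combined 1/2 is pooled and carried to generation 2.
At generation 2 (Ifeoma, Yetunde) there are 2 shares of (1/2)/2 = 1/4 each.
Living: Ifeoma and Yetunde — each takes 1/4.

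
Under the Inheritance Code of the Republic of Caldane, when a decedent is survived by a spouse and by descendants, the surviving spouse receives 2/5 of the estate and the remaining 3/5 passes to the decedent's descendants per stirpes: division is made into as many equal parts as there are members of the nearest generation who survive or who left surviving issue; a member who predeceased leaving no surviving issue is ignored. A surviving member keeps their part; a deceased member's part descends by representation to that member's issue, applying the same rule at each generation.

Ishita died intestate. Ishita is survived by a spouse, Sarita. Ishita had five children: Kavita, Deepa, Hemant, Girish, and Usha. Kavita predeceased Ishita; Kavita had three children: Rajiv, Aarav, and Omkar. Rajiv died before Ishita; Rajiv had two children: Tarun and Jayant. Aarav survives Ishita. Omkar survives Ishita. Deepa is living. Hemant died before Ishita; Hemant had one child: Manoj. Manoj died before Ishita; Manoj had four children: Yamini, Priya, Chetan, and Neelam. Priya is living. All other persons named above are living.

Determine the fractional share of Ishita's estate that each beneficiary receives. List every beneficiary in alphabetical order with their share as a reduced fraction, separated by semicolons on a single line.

Aarav 1/25; Chetan 3/100; Deepa 3/25; Girish 3/25; Jayant 1/50; Neelam 3/100; Omkar 1/25; Priya 3/100; Sarita 2/5; Tarun 1/50; Usha 3/25; Yamini 3/100

Sarita, as surviving spouse, takes 2/5.
The remaining 3/5 passes to Ishita's descendants per stirpes.
The 3/5 is divided into 5 equal shares of 3/25 among Kavita, Deepa, Hemant, Girish, Usha.
Kavita predeceased; the 3/25 allotted to Kavita's branch passes to Kavita's issue by representation.
The 3/25 is divided into 3 equal shares of 1/25 among Rajiv, Aarav, Omkar.
Rajiv predeceased; the 1/25 allotted to Rajiv's branch passes to Rajiv's issue by representation.
The 1/25 is divided into 2 equal shares of 1/50 among Tarun, Jayant.
Tarun is living and takes 1/50.
Jayant is living and takes 1/50.
Aarav is living and takes 1/25.
Omkar is living and takes 1/25.
Deepa is living and takes 3/25.
Hemant predeceased; the 3/25 allotted to Hemant's branch passes to Hemant's issue by representation.
Manoj's line is the sole branch at this level, so the full 3/25 passes to Manoj's issue by representation.
The 3/25 is divided into 4 equal shares of 3/100 among Yamini, Priya, Chetan, Neelam.
Yamini is living and takes 3/100.
Priya is living and takes 3/100.
Chetan is living and takes 3/100.
Neelam is living and takes 3/100.
Girish is living and takes 3/25.
Usha is living and takes 3/25.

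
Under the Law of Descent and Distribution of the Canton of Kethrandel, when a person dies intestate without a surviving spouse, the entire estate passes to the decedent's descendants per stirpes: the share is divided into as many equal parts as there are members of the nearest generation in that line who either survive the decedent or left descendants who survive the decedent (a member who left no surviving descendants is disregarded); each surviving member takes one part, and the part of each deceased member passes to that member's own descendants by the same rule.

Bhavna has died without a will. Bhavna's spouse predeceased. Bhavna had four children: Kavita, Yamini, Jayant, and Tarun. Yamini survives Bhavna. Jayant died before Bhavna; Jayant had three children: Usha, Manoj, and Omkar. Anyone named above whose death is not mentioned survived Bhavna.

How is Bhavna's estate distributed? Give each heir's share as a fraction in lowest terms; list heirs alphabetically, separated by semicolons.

Kavita 1/4; Manoj 1/12; Omkar 1/12; Tarun 1/4; Usha 1/12; Yamini 1/4

There is no surviving spouse, so the entire estate passes to Bhavna's descendants per stirpes.
The estate is divided into 4 equal shares of 1/4 among Kavita, Yamini, Jayant, Tarun.
Kavita is living and takes 1/4.
Yamini is living and takes 1/4.
Jayant predeceased; the 1/4 allotted to Jayant's branch passes to Jayant's issue by representation.
The 1/4 is divided into 3 equal shares of 1/12 among Usha, Manoj, Omkar.
Usha is living and takes 1/12.
Manoj is living and takes 1/12.
Omkar is living and takes 1/12.
Tarun is living and takes 1/4.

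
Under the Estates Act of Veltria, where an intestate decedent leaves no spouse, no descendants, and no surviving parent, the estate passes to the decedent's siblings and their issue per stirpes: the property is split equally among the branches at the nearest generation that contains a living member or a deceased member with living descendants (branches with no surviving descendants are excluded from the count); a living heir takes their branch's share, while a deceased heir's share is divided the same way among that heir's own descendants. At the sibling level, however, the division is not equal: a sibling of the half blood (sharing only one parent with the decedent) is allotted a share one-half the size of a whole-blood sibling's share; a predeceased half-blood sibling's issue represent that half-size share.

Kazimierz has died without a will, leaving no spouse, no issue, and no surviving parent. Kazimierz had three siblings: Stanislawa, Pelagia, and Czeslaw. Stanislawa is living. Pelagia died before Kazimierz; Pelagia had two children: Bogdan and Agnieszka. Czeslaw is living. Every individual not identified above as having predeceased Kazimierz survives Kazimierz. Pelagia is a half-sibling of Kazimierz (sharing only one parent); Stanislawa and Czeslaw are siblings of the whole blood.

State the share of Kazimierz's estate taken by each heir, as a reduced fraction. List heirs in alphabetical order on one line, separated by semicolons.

No spouse, descendants, or parent survives, so the estate passes to Kazimierz's siblings per stirpes.
Half-blood siblings count for one-half the weight of whole-blood siblings at the initial division.
Dividing 1 in proportion to weights (total weight 5/2): Stanislawa (weight 1) → 2/5; Pelagia (weight 1/2) → 1/5; Czeslaw (weight 1) → 2/5.
Stanislawa is living and takes 2/5.
Pelagia predeceased; the 1/5 allotted to Pelagia's branch passes to Pelagia's issue by representation.
The 1/5 is divided into 2 equal shares of 1/10 among Bogdan, Agnieszka.
Bogdan is living and takes 1/10.
Agnieszka is living and takes 1/10.
Czeslaw is living and takes 2/5.

Agnieszka 1/10; Bogdan 1/10; Czeslaw 2/5; Stanislawa 2/5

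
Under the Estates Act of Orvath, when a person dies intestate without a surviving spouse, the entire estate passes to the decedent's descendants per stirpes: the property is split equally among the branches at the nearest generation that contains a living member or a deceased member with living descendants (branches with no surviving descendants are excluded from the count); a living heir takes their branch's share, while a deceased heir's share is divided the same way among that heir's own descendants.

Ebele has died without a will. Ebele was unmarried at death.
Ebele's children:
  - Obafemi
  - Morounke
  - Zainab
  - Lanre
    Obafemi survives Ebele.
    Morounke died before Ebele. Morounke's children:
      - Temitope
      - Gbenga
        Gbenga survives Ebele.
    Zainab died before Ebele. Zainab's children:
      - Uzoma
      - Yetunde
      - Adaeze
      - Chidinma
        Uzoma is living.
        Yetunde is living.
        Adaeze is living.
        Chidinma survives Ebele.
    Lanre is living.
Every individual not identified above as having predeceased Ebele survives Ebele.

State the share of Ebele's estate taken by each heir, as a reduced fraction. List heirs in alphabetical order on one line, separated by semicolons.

Adaeze 1/16; Chidinma 1/16; Gbenga 1/8; Lanre 1/4; Obafemi 1/4; Temitope 1/8; Uzoma 1/16; Yetunde 1/16

There is no surviving spouse, so the entire estate passes to Ebele's descendants per stirpes.
The estate is divided into 4 equal shares of 1/4 among Obafemi, Morounke, Zainab, Lanre.
Obafemi is living and takes 1/4.
Morounke predeceased; the 1/4 allotted to Morounke's branch passes to Morounke's issue by representation.
The 1/4 is divided into 2 equal shares of 1/8 among Temitope, Gbenga.
Temitope is living and takes 1/8.
Gbenga is living and takes 1/8.
Zainab predeceased; the 1/4 allotted to Zainab's branch passes to Zainab's issue by representation.
The 1/4 is divided into 4 equal shares of 1/16 among Uzoma, Yetunde, Adaeze, Chidinma.
Uzoma is living and takes 1/16.
Yetunde is living and takes 1/16.
Adaeze is living and takes 1/16.
Chidinma is living and takes 1/16.
Lanre is living and takes 1/4.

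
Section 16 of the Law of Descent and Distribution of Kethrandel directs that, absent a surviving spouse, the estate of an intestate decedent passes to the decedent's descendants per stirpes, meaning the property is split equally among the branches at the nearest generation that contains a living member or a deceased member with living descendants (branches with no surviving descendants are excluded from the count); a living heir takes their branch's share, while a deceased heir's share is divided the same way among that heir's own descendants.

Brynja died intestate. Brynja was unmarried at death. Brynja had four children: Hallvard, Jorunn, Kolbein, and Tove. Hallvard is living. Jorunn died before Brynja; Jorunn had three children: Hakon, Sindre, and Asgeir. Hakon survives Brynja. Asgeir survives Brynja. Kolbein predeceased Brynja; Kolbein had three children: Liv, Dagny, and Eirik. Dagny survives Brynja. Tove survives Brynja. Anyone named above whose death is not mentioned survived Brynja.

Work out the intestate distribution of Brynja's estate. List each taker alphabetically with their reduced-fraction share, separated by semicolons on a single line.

There is no surviving spouse, so the entire estate passes to Brynja's descendants per stirpes.
The estate is divided into 4 equal shares of 1/4 among Hallvard, Jorunn, Kolbein, Tove.
Hallvard is living and takes 1/4.
Jorunn predeceased; the 1/4 allotted to Jorunn's branch passes to Jorunn's issue by representation.
The 1/4 is divided into 3 equal shares of 1/12 among Hakon, Sindre, Asgeir.
Hakon is living and takes 1/12.
Sindre is living and takes 1/12.
Asgeir is living and takes 1/12.
Kolbein predeceased; the 1/4 allotted to Kolbein's branch passes to Kolbein's issue by representation.
The 1/4 is divided into 3 equal shares of 1/12 among Liv, Dagny, Eirik.
Liv is living and takes 1/12.
Dagny is living and takes 1/12.
Eirik is living and takes 1/12.
Tove is living and takes 1/4.

Asgeir 1/12; Dagny 1/12; Eirik 1/12; Hakon 1/12; Hallvard 1/4; Liv 1/12; Sindre 1/12; Tove 1/4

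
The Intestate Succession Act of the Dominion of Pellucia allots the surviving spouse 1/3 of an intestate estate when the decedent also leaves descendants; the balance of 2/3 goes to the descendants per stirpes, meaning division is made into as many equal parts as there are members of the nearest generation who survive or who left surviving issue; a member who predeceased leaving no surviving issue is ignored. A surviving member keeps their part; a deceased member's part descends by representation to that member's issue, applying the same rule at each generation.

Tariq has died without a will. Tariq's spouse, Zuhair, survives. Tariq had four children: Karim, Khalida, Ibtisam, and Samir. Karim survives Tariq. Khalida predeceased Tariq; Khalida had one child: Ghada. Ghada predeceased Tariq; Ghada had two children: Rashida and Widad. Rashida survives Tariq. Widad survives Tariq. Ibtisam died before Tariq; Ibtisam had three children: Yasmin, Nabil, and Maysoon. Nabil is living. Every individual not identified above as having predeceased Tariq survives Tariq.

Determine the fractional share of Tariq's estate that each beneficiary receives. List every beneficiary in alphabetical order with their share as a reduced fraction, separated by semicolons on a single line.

Zuhair, as surviving spouse, takes 1/3.
The remaining 2/3 passes to Tariq's descendants per stirpes.
The 2/3 is divided into 4 equal shares of 1/6 among Karim, Khalida, Ibtisam, Samir.
Karim is living and takes 1/6.
Khalida predeceased; the 1/6 allotted to Khalida's branch passes to Khalida's issue by representation.
Ghada's line is the sole branch at this level, so the full 1/6 passes to Ghada's issue by representation.
The 1/6 is divided into 2 equal shares of 1/12 among Rashida, Widad.
Rashida is living and takes 1/12.
Widad is living and takes 1/12.
Ibtisam predeceased; the 1/6 allotted to Ibtisam's branch passes to Ibtisam's issue by representation.
The 1/6 is divided into 3 equal shares of 1/18 among Yasmin, Nabil, Maysoon.
Yasmin is living and takes 1/18.
Nabil is living and takes 1/18.
Maysoon is living and takes 1/18.
Samir is living and takes 1/6.

Karim 1/6; Maysoon 1/18; Nabil 1/18; Rashida 1/12; Samir 1/6; Widad 1/12; Yasmin 1/18; Zuhair 1/3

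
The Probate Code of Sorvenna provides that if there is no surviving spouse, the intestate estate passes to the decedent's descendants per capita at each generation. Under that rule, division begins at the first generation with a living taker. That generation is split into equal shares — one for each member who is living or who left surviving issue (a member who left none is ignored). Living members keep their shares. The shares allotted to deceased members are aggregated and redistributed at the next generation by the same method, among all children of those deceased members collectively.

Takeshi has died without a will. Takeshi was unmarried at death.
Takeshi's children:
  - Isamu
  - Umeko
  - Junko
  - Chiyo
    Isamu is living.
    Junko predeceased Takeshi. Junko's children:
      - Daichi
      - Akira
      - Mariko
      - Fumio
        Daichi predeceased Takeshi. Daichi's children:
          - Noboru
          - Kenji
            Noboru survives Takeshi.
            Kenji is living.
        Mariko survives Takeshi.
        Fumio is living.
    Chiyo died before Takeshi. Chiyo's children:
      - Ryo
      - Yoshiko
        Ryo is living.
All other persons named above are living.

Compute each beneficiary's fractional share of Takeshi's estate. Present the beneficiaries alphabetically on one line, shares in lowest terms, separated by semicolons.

Akira 1/12; Fumio 1/12; Isamu 1/4; Kenji 1/24; Mariko 1/12; Noboru 1/24; Ryo 1/12; Umeko 1/4; Yoshiko 1/12

There is no surviving spouse, so the entire estate passes to Takeshi's descendants per capita at each generation.
At generation 1 (Isamu, Umeko, Junko, Chiyo) there are 4 shares of (1)/4 = 1/4 each.
Living: Isamu and Umeko — each takes 1/4.
Deceased: Junko and Chiyo. Their combined 1/2 is pooled and carried to generation 2.
At generation 2 (Daichi, Akira, Mariko, Fumio, Ryo, Yoshiko) there are 6 shares of (1/2)/6 = 1/12 each.
Living: Akira, Mariko, Fumio, Ryo, and Yoshiko — each takes 1/12.
Deceased: Daichi. That 1/12 share is carried to generation 3.
At generation 3 (Noboru, Kenji) there are 2 shares of (1/12)/2 = 1/24 each.
Living: Noboru and Kenji — each takes 1/24.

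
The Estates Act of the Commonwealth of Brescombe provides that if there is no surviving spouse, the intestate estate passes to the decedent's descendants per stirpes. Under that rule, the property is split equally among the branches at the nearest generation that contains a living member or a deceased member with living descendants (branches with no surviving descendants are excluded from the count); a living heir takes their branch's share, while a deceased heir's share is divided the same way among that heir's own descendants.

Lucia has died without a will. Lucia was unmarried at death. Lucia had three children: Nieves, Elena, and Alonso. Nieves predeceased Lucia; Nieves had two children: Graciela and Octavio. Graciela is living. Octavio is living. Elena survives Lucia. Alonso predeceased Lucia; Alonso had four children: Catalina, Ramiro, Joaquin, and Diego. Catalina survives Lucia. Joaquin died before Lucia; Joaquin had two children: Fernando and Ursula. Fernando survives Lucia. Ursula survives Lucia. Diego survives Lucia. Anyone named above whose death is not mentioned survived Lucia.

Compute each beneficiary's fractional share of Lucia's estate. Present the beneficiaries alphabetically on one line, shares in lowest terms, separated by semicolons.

There is no surviving spouse, so the entire estate passes to Lucia's descendants per stirpes.
The estate is divided into 3 equal shares of 1/3 among Nieves, Elena, Alonso.
Nieves predeceased; the 1/3 allotted to Nieves's branch passes to Nieves's issue by representation.
The 1/3 is divided into 2 equal shares of 1/6 among Graciela, Octavio.
Graciela is living and takes 1/6.
Octavio is living and takes 1/6.
Elena is living and takes 1/3.
Alonso predeceased; the 1/3 allotted to Alonso's branch passes to Alonso's issue by representation.
The 1/3 is divided into 4 equal shares of 1/12 among Catalina, Ramiro, Joaquin, Diego.
Catalina is living and takes 1/12.
Ramiro is living and takes 1/12.
Joaquin predeceased; the 1/12 allotted to Joaquin's branch passes to Joaquin's issue by representation.
The 1/12 is divided into 2 equal shares of 1/24 among Fernando, Ursula.
Fernando is living and takes 1/24.
Ursula is living and takes 1/24.
Diego is living and takes 1/12.

Catalina 1/12; Diego 1/12; Elena 1/3; Fernando 1/24; Graciela 1/6; Octavio 1/6; Ramiro 1/12; Ursula 1/24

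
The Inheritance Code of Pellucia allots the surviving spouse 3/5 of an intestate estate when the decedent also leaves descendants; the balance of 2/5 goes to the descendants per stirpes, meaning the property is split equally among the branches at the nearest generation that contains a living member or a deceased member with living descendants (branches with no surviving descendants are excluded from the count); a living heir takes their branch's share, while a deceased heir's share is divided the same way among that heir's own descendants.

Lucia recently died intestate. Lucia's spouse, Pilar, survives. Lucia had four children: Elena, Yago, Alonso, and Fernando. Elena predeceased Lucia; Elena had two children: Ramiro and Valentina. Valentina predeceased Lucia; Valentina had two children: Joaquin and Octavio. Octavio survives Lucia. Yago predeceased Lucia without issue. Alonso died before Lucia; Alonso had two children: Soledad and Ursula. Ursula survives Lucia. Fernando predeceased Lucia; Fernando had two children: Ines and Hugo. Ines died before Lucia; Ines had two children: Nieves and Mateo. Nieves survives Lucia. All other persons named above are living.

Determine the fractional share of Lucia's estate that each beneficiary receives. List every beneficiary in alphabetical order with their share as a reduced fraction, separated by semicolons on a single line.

Hugo 1/15; Joaquin 1/30; Mateo 1/30; Nieves 1/30; Octavio 1/30; Pilar 3/5; Ramiro 1/15; Soledad 1/15; Ursula 1/15

Pilar, as surviving spouse, takes 3/5.
The remaining 2/5 passes to Lucia's descendants per stirpes.
Yago left no surviving issue, so that branch lapses and is disregarded.
The 2/5 is divided into 3 equal shares of 2/15 among Elena, Alonso, Fernando.
Elena predeceased; the 2/15 allotted to Elena's branch passes to Elena's issue by representation.
The 2/15 is divided into 2 equal shares of 1/15 among Ramiro, Valentina.
Ramiro is living and takes 1/15.
Valentina predeceased; the 1/15 allotted to Valentina's branch passes to Valentina's issue by representation.
The 1/15 is divided into 2 equal shares of 1/30 among Joaquin, Octavio.
Joaquin is living and takes 1/30.
Octavio is living and takes 1/30.
Alonso predeceased; the 2/15 allotted to Alonso's branch passes to Alonso's issue by representation.
The 2/15 is divided into 2 equal shares of 1/15 among Soledad, Ursula.
Soledad is living and takes 1/15.
Ursula is living and takes 1/15.
Fernando predeceased; the 2/15 allotted to Fernando's branch passes to Fernando's issue by representation.
The 2/15 is divided into 2 equal shares of 1/15 among Ines, Hugo.
Ines predeceased; the 1/15 allotted to Ines's branch passes to Ines's issue by representation.
The 1/15 is divided into 2 equal shares of 1/30 among Nieves, Mateo.
Nieves is living and takes 1/30.
Mateo is living and takes 1/30.
Hugo is living and takes 1/15.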